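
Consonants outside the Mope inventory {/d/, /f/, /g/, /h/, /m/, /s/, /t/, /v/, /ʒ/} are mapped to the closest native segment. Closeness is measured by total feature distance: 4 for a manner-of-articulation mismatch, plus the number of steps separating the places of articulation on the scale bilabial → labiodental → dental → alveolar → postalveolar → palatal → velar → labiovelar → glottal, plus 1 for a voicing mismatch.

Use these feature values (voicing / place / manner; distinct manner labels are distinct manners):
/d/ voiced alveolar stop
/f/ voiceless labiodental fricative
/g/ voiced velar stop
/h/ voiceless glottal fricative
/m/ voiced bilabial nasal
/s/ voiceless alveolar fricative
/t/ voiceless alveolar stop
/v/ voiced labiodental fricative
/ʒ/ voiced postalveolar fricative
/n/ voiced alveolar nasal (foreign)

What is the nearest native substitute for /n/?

/m/ is closest: same manner (nasal), place distance 3 (alveolar→bilabial), same voicing; total 3. Next closest is /d/ at distance 4.

m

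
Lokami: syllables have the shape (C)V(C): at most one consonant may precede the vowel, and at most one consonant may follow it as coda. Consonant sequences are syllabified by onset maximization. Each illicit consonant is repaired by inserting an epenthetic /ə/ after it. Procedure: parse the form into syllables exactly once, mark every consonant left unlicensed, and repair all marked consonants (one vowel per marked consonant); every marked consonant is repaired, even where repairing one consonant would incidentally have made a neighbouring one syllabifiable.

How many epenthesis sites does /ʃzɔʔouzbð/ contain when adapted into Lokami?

The unsyllabifiable consonants are /ʃ/, /b/, /ð/; each receives one epenthetic vowel.

3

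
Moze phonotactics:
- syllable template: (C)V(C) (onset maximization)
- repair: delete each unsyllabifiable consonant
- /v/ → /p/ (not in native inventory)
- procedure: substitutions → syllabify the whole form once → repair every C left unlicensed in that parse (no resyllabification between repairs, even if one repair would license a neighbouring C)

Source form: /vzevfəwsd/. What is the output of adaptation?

Substitution: /v/ → /p/, giving /pzepfəwsd/.
Under (C)V(C), the unsyllabifiable consonants are /p/, /s/, /d/ (at most one coda consonant is licensed; onsets are limited to one consonant).
Deleting the stranded consonants removes /p/, /s/, /d/.

zepfəw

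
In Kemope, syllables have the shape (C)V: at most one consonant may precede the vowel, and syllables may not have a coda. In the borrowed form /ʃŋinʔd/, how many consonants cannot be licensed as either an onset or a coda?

The consonants /ʃ/, /n/, /ʔ/, /d/ cannot be parsed into a legal (C)V syllable (no codas are permitted; onsets are limited to one consonant).

4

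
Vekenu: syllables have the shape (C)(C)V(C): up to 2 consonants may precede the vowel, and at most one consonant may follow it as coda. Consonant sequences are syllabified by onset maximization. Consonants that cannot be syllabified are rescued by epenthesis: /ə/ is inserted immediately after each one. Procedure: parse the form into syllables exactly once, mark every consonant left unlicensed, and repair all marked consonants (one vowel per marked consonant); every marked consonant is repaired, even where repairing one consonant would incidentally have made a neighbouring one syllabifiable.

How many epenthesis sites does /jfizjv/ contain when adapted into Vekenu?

The unsyllabifiable consonants are /j/, /v/; each receives one epenthetic vowel.

2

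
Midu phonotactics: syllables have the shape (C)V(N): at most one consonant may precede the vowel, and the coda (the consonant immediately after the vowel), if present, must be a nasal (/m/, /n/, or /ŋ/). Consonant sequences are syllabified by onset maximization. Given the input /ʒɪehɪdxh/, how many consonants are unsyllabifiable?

The consonants /d/, /x/, /h/ cannot be parsed into a legal (C)V(N) syllable (only a nasal (/m/, /n/, or /ŋ/) is licensed in coda position; onsets are limited to one consonant).

3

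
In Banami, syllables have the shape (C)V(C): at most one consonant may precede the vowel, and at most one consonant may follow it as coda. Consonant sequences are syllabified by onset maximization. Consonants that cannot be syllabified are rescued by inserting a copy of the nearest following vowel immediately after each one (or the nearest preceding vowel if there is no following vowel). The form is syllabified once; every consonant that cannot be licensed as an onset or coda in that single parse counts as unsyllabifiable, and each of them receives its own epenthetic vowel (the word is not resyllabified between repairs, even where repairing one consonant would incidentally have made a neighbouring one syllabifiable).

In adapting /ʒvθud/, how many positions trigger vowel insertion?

The unsyllabifiable consonants are /ʒ/, /v/; each receives one epenthetic vowel.

2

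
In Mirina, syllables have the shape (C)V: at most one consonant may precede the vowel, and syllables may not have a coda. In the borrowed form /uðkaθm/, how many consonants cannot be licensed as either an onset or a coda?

3

The consonants /ð/, /θ/, /m/ cannot be parsed into a legal (C)V syllable (no codas are permitted; onsets are limited to one consonant).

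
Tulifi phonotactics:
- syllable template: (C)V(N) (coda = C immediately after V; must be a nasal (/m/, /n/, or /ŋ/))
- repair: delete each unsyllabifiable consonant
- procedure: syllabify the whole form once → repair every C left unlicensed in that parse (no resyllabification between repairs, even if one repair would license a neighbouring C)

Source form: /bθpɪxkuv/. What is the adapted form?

Under (C)V(N), the unsyllabifiable consonants are /b/, /θ/, /x/, /v/ (only a nasal (/m/, /n/, or /ŋ/) is licensed in coda position; onsets are limited to one consonant).
Deleting the stranded consonants removes /b/, /θ/, /x/, /v/.

pɪku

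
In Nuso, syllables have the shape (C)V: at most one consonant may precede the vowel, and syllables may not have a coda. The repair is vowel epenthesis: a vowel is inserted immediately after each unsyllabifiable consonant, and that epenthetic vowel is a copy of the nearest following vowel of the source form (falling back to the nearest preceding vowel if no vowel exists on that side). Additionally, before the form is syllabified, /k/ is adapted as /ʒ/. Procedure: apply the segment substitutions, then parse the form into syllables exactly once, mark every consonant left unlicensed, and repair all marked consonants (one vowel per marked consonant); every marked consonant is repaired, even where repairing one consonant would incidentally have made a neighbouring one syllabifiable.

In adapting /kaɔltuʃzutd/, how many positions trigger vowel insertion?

After substitution the input is /ʒaɔltuʃzutd/.
The unsyllabifiable consonants are /l/, /ʃ/, /t/, /d/; each receives one epenthetic vowel.

4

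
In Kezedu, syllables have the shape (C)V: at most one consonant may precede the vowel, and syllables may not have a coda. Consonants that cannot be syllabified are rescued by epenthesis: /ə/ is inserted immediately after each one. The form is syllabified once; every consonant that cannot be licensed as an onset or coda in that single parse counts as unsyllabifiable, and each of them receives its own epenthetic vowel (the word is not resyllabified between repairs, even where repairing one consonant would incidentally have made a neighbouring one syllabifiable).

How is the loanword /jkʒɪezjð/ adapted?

jəkəʒɪezəjəðə

Syllabifying with onset maximization leaves /j/, /k/, /z/, /j/, /ð/ stranded (no codas are permitted; onsets are limited to one consonant).
Each unlicensed consonant becomes the onset of a new syllable: /j/ → /jə/, /k/ → /kə/, /z/ → /zə/, /j/ → /jə/, /ð/ → /ðə/.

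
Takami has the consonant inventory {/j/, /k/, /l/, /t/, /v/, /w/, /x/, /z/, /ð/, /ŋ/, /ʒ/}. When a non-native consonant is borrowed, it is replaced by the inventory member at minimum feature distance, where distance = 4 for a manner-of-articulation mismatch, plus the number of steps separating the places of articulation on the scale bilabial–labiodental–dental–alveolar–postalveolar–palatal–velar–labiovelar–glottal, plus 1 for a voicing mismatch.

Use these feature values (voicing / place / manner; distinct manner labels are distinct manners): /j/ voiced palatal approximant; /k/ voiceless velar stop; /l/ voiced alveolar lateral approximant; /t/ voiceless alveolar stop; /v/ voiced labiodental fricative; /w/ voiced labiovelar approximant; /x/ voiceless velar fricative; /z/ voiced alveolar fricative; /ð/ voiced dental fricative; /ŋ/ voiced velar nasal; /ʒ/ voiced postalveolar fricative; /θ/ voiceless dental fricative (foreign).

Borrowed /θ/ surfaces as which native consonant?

/ð/ is closest: same manner (fricative), place distance 0 (dental→dental), voicing differs (+1); total 1. Next closest is /v/ at distance 2.

ð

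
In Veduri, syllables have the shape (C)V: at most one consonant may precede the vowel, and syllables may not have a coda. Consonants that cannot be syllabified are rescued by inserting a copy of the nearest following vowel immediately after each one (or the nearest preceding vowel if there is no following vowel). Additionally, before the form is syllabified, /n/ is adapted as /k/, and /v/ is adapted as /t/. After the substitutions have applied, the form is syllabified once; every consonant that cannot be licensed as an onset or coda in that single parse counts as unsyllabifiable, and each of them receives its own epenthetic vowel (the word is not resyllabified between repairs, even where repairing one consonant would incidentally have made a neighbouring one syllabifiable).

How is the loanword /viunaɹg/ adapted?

tiukaɹaga

Substitution: /v/ → /t/, /n/ → /k/, giving /tiukaɹg/.
Under (C)V, the unsyllabifiable consonants are /ɹ/, /g/ (no codas are permitted; onsets are limited to one consonant).
Epenthesis after each stranded consonant: /ɹ/ → /ɹa/, /g/ → /ga/.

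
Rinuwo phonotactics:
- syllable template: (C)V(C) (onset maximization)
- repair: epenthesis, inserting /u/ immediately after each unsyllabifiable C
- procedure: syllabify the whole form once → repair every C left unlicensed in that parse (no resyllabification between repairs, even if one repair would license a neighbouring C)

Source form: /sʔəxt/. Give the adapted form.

suʔəxtu

The consonants /s/, /t/ cannot be parsed into a legal (C)V(C) syllable (at most one coda consonant is licensed; onsets are limited to one consonant).
Epenthesis after each stranded consonant: /s/ → /su/, /t/ → /tu/.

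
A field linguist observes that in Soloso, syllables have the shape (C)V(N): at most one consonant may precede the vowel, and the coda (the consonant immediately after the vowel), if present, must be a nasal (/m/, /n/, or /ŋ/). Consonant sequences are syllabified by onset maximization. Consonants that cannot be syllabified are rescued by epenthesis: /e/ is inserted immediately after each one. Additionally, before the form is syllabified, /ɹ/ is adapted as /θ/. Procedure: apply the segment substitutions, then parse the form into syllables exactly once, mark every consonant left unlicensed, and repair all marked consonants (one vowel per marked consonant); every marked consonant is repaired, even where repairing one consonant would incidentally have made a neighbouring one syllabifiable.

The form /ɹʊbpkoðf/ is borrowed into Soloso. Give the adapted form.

θʊbepekoðefe

Substitution: /ɹ/ → /θ/, giving /θʊbpkoðf/.
Under (C)V(N), the unsyllabifiable consonants are /b/, /p/, /ð/, /f/ (only a nasal (/m/, /n/, or /ŋ/) is licensed in coda position; onsets are limited to one consonant).
Inserting the epenthetic vowel yields /b/ → /be/, /p/ → /pe/, /ð/ → /ðe/, /f/ → /fe/.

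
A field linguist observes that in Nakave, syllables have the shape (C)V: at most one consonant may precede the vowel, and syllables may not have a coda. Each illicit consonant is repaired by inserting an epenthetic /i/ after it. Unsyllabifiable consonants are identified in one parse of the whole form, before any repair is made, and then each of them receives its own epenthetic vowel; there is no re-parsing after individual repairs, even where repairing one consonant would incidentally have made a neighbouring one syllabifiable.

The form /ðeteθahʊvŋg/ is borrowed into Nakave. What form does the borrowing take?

Syllabifying with onset maximization leaves /v/, /ŋ/, /g/ stranded (no codas are permitted; onsets are limited to one consonant).
Epenthesis after each stranded consonant: /v/ → /vi/, /ŋ/ → /ŋi/, /g/ → /gi/.

ðeteθahʊviŋigi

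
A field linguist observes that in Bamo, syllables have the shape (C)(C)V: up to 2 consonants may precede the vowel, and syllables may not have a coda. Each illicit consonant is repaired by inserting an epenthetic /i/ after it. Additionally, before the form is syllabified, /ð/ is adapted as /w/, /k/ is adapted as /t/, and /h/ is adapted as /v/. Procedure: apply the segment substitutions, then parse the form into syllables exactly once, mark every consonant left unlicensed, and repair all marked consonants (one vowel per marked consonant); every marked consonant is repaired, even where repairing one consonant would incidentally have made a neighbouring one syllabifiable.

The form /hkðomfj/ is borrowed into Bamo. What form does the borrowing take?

Substitution: /h/ → /v/, /k/ → /t/, /ð/ → /w/, giving /vtwomfj/.
The consonants /v/, /m/, /f/, /j/ cannot be parsed into a legal (C)(C)V syllable (no codas are permitted; onsets may contain at most 2 consonants).
Each unlicensed consonant becomes the onset of a new syllable: /v/ → /vi/, /m/ → /mi/, /f/ → /fi/, /j/ → /ji/.

vitwomifiji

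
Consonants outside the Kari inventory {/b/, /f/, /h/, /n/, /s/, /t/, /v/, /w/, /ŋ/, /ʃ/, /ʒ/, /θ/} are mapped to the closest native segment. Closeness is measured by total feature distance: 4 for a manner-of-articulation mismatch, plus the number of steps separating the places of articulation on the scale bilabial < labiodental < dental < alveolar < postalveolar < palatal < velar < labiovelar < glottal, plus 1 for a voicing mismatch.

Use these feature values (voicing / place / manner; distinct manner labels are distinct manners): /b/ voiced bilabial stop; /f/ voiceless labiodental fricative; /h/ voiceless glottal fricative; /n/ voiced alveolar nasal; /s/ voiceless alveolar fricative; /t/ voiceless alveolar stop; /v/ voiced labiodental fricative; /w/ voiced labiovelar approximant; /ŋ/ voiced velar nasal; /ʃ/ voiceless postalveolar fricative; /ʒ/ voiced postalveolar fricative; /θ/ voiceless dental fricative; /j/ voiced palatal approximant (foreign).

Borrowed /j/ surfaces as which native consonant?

w

/w/ is closest: same manner (approximant), place distance 2 (palatal→labiovelar), same voicing; total 2. Next closest is /ŋ/ at distance 5.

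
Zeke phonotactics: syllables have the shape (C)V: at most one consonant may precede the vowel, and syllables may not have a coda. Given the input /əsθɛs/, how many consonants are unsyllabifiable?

2

Syllabifying with onset maximization leaves /s/, /s/ stranded (no codas are permitted; onsets are limited to one consonant).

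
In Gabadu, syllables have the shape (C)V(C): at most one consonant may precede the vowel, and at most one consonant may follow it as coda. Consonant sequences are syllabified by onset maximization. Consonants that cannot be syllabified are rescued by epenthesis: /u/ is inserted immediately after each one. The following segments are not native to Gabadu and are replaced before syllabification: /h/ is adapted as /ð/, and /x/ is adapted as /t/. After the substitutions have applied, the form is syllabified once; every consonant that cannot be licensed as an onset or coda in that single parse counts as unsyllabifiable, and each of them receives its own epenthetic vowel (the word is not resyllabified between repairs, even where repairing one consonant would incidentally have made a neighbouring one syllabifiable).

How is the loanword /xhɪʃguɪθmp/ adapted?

tuðɪʃguɪθmupu

Substitution: /x/ → /t/, /h/ → /ð/, giving /tðɪʃguɪθmp/.
The consonants /t/, /m/, /p/ cannot be parsed into a legal (C)V(C) syllable (at most one coda consonant is licensed; onsets are limited to one consonant).
Each unlicensed consonant becomes the onset of a new syllable: /t/ → /tu/, /m/ → /mu/, /p/ → /pu/.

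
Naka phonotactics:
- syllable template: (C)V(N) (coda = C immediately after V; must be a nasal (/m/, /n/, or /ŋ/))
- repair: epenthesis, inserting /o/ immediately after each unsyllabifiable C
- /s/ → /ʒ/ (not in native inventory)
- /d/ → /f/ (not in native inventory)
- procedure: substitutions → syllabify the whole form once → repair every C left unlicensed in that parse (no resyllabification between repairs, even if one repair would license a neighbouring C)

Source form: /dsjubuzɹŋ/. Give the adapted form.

foʒojubuzoɹoŋo

Substitution: /d/ → /f/, /s/ → /ʒ/, giving /fʒjubuzɹŋ/.
The consonants /f/, /ʒ/, /z/, /ɹ/, /ŋ/ cannot be parsed into a legal (C)V(N) syllable (only a nasal (/m/, /n/, or /ŋ/) is licensed in coda position; onsets are limited to one consonant).
Each unlicensed consonant becomes the onset of a new syllable: /f/ → /fo/, /ʒ/ → /ʒo/, /z/ → /zo/, /ɹ/ → /ɹo/, /ŋ/ → /ŋo/.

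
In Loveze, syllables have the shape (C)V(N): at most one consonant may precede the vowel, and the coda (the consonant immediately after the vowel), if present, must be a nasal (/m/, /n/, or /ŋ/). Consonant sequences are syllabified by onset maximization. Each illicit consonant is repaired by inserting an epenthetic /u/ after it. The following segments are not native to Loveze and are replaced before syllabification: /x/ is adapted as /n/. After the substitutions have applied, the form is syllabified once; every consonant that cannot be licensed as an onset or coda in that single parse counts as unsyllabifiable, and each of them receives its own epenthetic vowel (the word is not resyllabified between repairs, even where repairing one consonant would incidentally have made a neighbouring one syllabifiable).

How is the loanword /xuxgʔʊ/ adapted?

nunguʔʊ

Substitution: /x/ → /n/, giving /nungʔʊ/.
Under (C)V(N), the unsyllabifiable consonants are /g/ (only a nasal (/m/, /n/, or /ŋ/) is licensed in coda position; onsets are limited to one consonant).
Each unlicensed consonant becomes the onset of a new syllable: /g/ → /gu/.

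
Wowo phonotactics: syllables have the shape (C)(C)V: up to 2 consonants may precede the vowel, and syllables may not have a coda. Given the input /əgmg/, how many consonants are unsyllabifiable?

Under (C)(C)V, the unsyllabifiable consonants are /g/, /m/, /g/ (no codas are permitted; onsets may contain at most 2 consonants).

3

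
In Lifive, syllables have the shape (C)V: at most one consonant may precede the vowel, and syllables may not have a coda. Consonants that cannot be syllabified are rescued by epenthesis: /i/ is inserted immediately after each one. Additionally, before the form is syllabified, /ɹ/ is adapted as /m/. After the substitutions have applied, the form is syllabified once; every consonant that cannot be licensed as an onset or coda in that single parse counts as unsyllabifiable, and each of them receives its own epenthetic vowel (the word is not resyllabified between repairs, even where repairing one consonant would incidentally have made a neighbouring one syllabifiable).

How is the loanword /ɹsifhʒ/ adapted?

Substitution: /ɹ/ → /m/, giving /msifhʒ/.
Syllabifying with onset maximization leaves /m/, /f/, /h/, /ʒ/ stranded (no codas are permitted; onsets are limited to one consonant).
Epenthesis after each stranded consonant: /m/ → /mi/, /f/ → /fi/, /h/ → /hi/, /ʒ/ → /ʒi/.

misifihiʒi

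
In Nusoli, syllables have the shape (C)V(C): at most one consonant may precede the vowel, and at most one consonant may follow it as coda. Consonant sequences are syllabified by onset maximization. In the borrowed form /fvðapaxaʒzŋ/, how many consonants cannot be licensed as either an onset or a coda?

Under (C)V(C), the unsyllabifiable consonants are /f/, /v/, /z/, /ŋ/ (at most one coda consonant is licensed; onsets are limited to one consonant).

4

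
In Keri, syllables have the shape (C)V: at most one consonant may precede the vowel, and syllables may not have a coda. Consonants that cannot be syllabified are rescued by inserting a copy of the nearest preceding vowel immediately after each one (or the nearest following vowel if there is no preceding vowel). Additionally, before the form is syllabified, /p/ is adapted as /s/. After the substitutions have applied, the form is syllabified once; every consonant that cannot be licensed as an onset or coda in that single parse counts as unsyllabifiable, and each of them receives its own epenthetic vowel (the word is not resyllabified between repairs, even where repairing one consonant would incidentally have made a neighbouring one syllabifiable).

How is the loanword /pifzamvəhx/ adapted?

sifizamavəhəxə

Substitution: /p/ → /s/, giving /sifzamvəhx/.
The consonants /f/, /m/, /h/, /x/ cannot be parsed into a legal (C)V syllable (no codas are permitted; onsets are limited to one consonant).
Inserting the epenthetic vowel yields /f/ → /fi/, /m/ → /ma/, /h/ → /hə/, /x/ → /xə/.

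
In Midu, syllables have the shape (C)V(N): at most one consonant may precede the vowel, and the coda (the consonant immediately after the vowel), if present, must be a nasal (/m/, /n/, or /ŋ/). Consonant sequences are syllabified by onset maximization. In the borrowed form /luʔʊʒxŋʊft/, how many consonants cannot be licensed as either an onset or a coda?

4

Under (C)V(N), the unsyllabifiable consonants are /ʒ/, /x/, /f/, /t/ (only a nasal (/m/, /n/, or /ŋ/) is licensed in coda position; onsets are limited to one consonant).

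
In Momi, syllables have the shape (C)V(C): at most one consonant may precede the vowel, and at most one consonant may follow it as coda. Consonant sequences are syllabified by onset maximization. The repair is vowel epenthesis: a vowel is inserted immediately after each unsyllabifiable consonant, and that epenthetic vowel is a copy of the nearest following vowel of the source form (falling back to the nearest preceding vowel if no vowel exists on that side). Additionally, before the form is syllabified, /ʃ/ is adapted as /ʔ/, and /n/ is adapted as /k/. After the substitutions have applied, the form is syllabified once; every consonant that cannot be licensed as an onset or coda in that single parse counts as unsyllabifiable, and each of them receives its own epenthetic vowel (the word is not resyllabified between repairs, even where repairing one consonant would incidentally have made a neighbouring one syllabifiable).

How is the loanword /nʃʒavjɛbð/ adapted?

kaʔaʒavjɛbðɛ

Substitution: /n/ → /k/, /ʃ/ → /ʔ/, giving /kʔʒavjɛbð/.
The consonants /k/, /ʔ/, /ð/ cannot be parsed into a legal (C)V(C) syllable (at most one coda consonant is licensed; onsets are limited to one consonant).
Inserting the epenthetic vowel yields /k/ → /ka/, /ʔ/ → /ʔa/, /ð/ → /ðɛ/.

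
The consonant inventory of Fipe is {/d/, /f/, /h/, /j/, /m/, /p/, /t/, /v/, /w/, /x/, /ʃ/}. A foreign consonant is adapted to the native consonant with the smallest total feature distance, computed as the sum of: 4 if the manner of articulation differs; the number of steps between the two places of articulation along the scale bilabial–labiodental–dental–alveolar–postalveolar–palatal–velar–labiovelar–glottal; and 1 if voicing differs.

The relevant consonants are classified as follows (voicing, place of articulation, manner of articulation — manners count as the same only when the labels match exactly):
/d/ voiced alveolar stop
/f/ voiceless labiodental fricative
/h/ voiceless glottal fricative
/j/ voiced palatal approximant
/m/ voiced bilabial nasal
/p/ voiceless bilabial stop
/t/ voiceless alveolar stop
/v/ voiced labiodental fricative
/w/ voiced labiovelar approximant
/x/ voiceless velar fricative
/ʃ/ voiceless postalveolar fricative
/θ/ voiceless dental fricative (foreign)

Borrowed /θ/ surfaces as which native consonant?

/f/ is closest: same manner (fricative), place distance 1 (dental→labiodental), same voicing; total 1. Next closest is /v/ at distance 2.

f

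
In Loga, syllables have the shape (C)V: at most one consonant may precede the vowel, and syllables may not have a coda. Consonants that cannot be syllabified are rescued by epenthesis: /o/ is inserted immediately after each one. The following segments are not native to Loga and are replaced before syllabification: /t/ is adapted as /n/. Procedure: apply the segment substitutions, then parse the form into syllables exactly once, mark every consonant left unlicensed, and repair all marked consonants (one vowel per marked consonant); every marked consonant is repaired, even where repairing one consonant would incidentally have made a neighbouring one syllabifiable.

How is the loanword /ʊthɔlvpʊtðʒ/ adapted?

ʊnohɔlovopʊnoðoʒo

Substitution: /t/ → /n/, giving /ʊnhɔlvpʊnðʒ/.
The consonants /n/, /l/, /v/, /n/, /ð/, /ʒ/ cannot be parsed into a legal (C)V syllable (no codas are permitted; onsets are limited to one consonant).
Inserting the epenthetic vowel yields /n/ → /no/, /l/ → /lo/, /v/ → /vo/, /n/ → /no/, /ð/ → /ðo/, /ʒ/ → /ʒo/.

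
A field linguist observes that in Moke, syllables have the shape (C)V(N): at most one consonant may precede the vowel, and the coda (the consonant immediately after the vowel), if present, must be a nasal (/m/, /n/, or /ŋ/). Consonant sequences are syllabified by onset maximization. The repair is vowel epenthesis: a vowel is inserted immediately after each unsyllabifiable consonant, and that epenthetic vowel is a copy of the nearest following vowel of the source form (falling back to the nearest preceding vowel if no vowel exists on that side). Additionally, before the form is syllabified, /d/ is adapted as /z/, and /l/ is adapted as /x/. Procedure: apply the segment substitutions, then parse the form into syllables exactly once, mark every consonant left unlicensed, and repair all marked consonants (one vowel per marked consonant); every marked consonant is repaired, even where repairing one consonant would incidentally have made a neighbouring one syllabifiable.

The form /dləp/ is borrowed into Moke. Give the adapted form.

zəxəpə

Substitution: /d/ → /z/, /l/ → /x/, giving /zxəp/.
Under (C)V(N), the unsyllabifiable consonants are /z/, /p/ (only a nasal (/m/, /n/, or /ŋ/) is licensed in coda position; onsets are limited to one consonant).
Epenthesis after each stranded consonant: /z/ → /zə/, /p/ → /pə/.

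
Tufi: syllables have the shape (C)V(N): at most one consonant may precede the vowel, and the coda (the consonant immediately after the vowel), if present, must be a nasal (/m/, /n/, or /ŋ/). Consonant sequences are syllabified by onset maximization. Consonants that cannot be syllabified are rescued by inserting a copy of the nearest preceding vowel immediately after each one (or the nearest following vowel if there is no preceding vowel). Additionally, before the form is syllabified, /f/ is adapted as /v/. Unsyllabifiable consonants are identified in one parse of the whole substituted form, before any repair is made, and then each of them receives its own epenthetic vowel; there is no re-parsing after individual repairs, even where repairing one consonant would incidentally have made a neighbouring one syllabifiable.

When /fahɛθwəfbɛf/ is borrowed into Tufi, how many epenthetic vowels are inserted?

3

After substitution the input is /vahɛθwəvbɛv/.
The unsyllabifiable consonants are /θ/, /v/, /v/; each receives one epenthetic vowel.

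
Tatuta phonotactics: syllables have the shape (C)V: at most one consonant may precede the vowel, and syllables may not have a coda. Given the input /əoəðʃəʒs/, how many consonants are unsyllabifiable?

3

Under (C)V, the unsyllabifiable consonants are /ð/, /ʒ/, /s/ (no codas are permitted; onsets are limited to one consonant).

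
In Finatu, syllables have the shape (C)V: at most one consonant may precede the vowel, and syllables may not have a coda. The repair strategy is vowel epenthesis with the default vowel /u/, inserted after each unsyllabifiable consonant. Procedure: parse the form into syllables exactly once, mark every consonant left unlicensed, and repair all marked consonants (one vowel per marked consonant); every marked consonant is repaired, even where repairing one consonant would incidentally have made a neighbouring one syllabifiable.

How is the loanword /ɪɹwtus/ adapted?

ɪɹuwutusu

Under (C)V, the unsyllabifiable consonants are /ɹ/, /w/, /s/ (no codas are permitted; onsets are limited to one consonant).
Epenthesis after each stranded consonant: /ɹ/ → /ɹu/, /w/ → /wu/, /s/ → /su/.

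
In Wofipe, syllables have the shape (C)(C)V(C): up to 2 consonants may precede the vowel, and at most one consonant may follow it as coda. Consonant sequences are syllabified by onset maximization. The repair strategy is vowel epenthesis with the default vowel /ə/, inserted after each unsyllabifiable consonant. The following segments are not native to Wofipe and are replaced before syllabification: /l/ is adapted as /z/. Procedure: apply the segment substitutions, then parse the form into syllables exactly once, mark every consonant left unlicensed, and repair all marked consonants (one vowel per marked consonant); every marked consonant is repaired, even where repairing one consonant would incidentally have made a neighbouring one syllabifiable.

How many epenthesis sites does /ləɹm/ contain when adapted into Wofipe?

After substitution the input is /zəɹm/.
The unsyllabifiable consonants are /m/; each receives one epenthetic vowel.

1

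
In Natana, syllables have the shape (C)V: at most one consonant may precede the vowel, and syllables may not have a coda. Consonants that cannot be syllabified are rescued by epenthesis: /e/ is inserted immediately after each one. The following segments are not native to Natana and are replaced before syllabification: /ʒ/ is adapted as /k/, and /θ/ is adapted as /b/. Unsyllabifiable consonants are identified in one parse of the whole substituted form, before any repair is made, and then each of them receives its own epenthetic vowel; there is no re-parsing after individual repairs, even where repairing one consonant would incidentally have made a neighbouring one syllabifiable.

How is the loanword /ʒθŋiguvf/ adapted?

kebeŋiguvefe

Substitution: /ʒ/ → /k/, /θ/ → /b/, giving /kbŋiguvf/.
Syllabifying with onset maximization leaves /k/, /b/, /v/, /f/ stranded (no codas are permitted; onsets are limited to one consonant).
Inserting the epenthetic vowel yields /k/ → /ke/, /b/ → /be/, /v/ → /ve/, /f/ → /fe/.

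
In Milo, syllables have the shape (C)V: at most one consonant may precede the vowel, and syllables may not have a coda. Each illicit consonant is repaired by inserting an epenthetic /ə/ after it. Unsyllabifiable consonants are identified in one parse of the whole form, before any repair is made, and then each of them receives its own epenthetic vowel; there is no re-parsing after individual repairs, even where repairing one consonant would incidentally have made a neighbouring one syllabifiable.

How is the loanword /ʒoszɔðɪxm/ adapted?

Under (C)V, the unsyllabifiable consonants are /s/, /x/, /m/ (no codas are permitted; onsets are limited to one consonant).
Epenthesis after each stranded consonant: /s/ → /sə/, /x/ → /xə/, /m/ → /mə/.

ʒosəzɔðɪxəmə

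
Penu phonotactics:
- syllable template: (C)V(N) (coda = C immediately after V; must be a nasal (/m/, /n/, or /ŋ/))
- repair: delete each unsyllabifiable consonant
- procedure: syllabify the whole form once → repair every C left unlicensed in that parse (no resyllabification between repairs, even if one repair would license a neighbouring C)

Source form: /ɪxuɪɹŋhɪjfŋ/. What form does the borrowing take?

ɪxuɪhɪ

The consonants /ɹ/, /ŋ/, /j/, /f/, /ŋ/ cannot be parsed into a legal (C)V(N) syllable (only a nasal (/m/, /n/, or /ŋ/) is licensed in coda position; onsets are limited to one consonant).
Deletion applies to /ɹ/, /ŋ/, /j/, /f/, /ŋ/.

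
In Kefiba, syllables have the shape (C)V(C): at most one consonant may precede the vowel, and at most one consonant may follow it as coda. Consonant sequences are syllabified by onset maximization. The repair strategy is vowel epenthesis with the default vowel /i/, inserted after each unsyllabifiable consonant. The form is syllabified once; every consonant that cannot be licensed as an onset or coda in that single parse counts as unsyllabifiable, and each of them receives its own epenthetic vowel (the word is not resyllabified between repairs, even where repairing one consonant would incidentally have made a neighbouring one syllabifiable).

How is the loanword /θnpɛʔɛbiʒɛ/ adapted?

Syllabifying with onset maximization leaves /θ/, /n/ stranded (at most one coda consonant is licensed; onsets are limited to one consonant).
Inserting the epenthetic vowel yields /θ/ → /θi/, /n/ → /ni/.

θinipɛʔɛbiʒɛ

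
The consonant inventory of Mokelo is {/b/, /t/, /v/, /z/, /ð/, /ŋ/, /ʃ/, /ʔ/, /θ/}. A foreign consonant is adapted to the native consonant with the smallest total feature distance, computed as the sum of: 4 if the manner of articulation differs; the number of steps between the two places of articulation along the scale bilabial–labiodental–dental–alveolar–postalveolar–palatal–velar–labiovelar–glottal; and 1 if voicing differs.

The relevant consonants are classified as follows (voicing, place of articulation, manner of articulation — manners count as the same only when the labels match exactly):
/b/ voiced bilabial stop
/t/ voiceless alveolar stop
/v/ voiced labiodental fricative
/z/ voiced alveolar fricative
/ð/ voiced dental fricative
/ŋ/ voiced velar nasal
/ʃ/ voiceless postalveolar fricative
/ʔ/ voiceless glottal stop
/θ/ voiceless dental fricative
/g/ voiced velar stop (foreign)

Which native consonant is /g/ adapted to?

/ʔ/ is closest: same manner (stop), place distance 2 (velar→glottal), voicing differs (+1); total 3. Next closest is /t/ at distance 4.

ʔ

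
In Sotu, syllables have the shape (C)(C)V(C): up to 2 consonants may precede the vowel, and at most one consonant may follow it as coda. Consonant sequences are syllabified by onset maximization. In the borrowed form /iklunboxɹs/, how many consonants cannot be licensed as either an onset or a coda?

2

Syllabifying with onset maximization leaves /ɹ/, /s/ stranded (at most one coda consonant is licensed; onsets may contain at most 2 consonants).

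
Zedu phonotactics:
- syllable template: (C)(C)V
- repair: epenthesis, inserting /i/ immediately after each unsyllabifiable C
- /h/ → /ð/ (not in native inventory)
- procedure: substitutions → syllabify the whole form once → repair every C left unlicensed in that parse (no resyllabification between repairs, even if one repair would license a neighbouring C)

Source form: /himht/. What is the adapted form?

ðimiðiti

Substitution: /h/ → /ð/, giving /ðimðt/.
The consonants /m/, /ð/, /t/ cannot be parsed into a legal (C)(C)V syllable (no codas are permitted; onsets may contain at most 2 consonants).
Each unlicensed consonant becomes the onset of a new syllable: /m/ → /mi/, /ð/ → /ði/, /t/ → /ti/.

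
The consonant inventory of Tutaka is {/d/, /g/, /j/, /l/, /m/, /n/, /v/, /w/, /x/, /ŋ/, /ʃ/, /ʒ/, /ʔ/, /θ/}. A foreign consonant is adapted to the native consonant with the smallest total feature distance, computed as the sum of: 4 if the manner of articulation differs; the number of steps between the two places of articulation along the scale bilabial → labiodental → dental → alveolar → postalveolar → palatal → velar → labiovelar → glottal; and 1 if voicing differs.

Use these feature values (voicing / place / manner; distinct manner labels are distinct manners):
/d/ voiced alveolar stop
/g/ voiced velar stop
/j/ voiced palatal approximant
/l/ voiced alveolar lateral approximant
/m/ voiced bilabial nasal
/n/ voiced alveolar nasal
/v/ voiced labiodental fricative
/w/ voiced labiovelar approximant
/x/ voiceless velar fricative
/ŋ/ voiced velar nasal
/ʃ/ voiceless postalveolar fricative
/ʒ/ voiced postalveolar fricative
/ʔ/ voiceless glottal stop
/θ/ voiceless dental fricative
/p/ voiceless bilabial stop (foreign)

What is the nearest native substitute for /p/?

/d/ is closest: same manner (stop), place distance 3 (bilabial→alveolar), voicing differs (+1); total 4. Next closest is /m/ at distance 5.

d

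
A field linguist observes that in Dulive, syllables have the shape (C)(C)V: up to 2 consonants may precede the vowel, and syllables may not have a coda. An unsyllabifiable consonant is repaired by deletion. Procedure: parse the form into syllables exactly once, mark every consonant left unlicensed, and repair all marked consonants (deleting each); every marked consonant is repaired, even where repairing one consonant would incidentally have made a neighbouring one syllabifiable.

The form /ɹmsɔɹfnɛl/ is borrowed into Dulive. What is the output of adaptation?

Syllabifying with onset maximization leaves /ɹ/, /ɹ/, /l/ stranded (no codas are permitted; onsets may contain at most 2 consonants).
Deleting the stranded consonants removes /ɹ/, /ɹ/, /l/.

msɔfnɛ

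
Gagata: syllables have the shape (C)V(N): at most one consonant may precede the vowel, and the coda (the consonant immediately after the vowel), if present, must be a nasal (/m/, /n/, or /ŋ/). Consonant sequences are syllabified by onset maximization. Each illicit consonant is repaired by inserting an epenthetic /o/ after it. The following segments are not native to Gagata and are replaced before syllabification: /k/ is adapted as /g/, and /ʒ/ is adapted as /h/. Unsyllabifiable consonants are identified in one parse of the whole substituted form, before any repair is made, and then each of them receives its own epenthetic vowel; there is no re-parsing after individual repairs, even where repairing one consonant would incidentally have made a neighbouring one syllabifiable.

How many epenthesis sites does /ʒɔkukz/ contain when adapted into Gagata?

After substitution the input is /hɔgugz/.
The unsyllabifiable consonants are /g/, /z/; each receives one epenthetic vowel.

2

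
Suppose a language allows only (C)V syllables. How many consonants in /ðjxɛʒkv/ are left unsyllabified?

5

The consonants /ð/, /j/, /ʒ/, /k/, /v/ cannot be parsed into a legal (C)V syllable (no codas are permitted; onsets are limited to one consonant).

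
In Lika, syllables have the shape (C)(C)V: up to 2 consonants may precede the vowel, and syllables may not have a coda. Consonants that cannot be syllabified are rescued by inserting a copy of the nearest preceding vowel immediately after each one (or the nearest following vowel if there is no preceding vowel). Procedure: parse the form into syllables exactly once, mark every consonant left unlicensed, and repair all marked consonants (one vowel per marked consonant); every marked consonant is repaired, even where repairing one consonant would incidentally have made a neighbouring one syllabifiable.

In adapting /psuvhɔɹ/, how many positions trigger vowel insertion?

The unsyllabifiable consonants are /ɹ/; each receives one epenthetic vowel.

1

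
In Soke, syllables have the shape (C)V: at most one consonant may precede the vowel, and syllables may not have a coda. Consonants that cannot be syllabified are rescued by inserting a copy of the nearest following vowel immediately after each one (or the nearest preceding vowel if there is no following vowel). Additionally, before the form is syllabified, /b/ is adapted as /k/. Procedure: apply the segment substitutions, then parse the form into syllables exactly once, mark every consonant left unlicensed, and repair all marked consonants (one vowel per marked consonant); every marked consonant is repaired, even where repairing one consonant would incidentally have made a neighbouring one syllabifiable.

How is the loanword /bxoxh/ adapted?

koxoxoho

Substitution: /b/ → /k/, giving /kxoxh/.
The consonants /k/, /x/, /h/ cannot be parsed into a legal (C)V syllable (no codas are permitted; onsets are limited to one consonant).
Epenthesis after each stranded consonant: /k/ → /ko/, /x/ → /xo/, /h/ → /ho/.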